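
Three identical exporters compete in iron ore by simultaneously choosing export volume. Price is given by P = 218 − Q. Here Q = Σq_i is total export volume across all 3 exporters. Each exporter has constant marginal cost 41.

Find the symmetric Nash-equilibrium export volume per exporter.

A representative exporter's profit is π_i = q_i(218 − Q) − 41q_i, with Q = q_i + Σ_{j≠i} q_j.
First-order condition: 177 − 2q_i − Σ_{j≠i} q_j = 0.
In a symmetric equilibrium every exporter chooses the same q, so Σ_{j≠i} q_j = 2q. The condition becomes 177 − 4q = 0, giving q = 177/4 = 44.25.

44.25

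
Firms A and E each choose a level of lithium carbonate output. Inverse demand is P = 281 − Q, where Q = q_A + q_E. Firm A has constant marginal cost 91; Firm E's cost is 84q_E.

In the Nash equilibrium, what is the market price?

152

Firm A's profit: π = q_A(281 − (q_A + q_E)) − 91q_A.
∂π/∂q_A = 190 − 2q_A − q_E = 0, so q_A = 95 − 0.5q_E.
By the same steps for E: q_E = 98.5 − 0.5q_A.
Substituting the second reaction function into the first: q_A = 95 − 0.5(98.5 − 0.5q_A), which gives 0.75q_A = 45.75 ⇒ q_A = 61.
Then q_E = 98.5 − 0.5·61 = 68.
Equilibrium price: P = 281 − 129 = 152.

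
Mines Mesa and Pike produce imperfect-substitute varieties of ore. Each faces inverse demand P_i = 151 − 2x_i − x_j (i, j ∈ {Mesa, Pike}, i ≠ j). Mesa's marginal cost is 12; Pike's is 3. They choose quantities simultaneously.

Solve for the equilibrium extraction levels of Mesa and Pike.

Mine Mesa's profit: π = x_{Mesa}(151 − 2x_{Mesa} − x_{Pike}) − 12x_{Mesa}.
∂π/∂x_{Mesa} = 139 − 4x_{Mesa} − x_{Pike} = 0 ⇒ x_{Mesa} = 34.75 − 0.25x_{Pike}.
Similarly x_{Pike} = 37 − 0.25x_{Mesa}.
Plugging x_{Pike} into Mesa's best response: x_{Mesa} = 34.75 − 0.25(37 − 0.25x_{Mesa}) ⇒ 0.9375x_{Mesa} = 25.5, so x_{Mesa} = 27.2.
Then x_{Pike} = 37 − 0.25·27.2 = 30.2.

27.2, 30.2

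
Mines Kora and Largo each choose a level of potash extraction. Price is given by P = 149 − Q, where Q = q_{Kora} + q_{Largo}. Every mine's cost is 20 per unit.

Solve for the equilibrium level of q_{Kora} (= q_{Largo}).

Mine Kora's profit: π = q_{Kora}(149 − (q_{Kora} + q_{Largo})) − 20q_{Kora}.
∂π/∂q_{Kora} = 129 − 2q_{Kora} − q_{Largo} = 0, so q_{Kora} = 64.5 − 0.5q_{Largo}.
By symmetry q_{Largo} = q_{Kora}; substituting into the reaction function, 1.5q_{Kora} = 64.5 and q_{Kora} = 43.

43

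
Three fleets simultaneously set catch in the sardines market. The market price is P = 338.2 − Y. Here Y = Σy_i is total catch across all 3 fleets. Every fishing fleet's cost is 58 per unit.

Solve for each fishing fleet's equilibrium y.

70.05

A representative fishing fleet's profit is π_i = y_i(338.2 − Y) − 58y_i, with Y = y_i + Σ_{j≠i} y_j.
First-order condition: 280.2 − 2y_i − Σ_{j≠i} y_j = 0.
With identical fishing fleets, set every y_j = y: then 280.2 − 2y − 2y = 0, i.e. y = 280.2/4 = 70.05.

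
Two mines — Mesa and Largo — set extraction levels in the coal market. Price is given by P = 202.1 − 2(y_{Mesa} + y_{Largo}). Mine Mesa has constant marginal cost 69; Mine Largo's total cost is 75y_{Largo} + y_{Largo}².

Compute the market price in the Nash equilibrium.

Mine Mesa's profit: π = y_{Mesa}(202.1 − 2(y_{Mesa} + y_{Largo})) − 69y_{Mesa}.
∂π/∂y_{Mesa} = 133.1 − 4y_{Mesa} − 2y_{Largo} = 0, so y_{Mesa} = 33.275 − 0.5y_{Largo}.
For Largo: ∂π/∂y_{Largo} = 127.1 − 6y_{Largo} − 2y_{Mesa} = 0 ⇒ y_{Largo} = 1271/60 − (1/3)y_{Mesa}.
Substituting the second reaction function into the first: y_{Mesa} = 33.275 − 0.5(1271/60 − (1/3)y_{Mesa}), which gives (5/6)y_{Mesa} = 1361/60 ⇒ y_{Mesa} = 27.22.
Then y_{Largo} = 1271/60 − (1/3)·27.22 = 12.11.
Equilibrium price: P = 202.1 − 2·39.33 = 123.44.

123.44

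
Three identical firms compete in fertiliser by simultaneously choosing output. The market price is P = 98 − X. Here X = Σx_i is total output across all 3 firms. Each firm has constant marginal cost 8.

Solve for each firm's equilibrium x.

22.5

A representative firm's profit is π_i = x_i(98 − X) − 8x_i, with X = x_i + Σ_{j≠i} x_j.
First-order condition: 90 − 2x_i − Σ_{j≠i} x_j = 0.
With identical firms, set every x_j = x: then 90 − 2x − 2x = 0, i.e. x = 90/4 = 22.5.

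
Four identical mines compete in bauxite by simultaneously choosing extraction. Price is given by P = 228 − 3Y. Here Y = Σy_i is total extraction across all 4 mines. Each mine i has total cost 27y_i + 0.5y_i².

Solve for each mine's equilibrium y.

12.5625

A representative mine's profit is π_i = y_i(228 − 3Y) − 27y_i − 0.5y_i², with Y = y_i + Σ_{j≠i} y_j.
First-order condition: 201 − 7y_i − 3Σ_{j≠i} y_j = 0.
In a symmetric equilibrium every mine chooses the same y, so Σ_{j≠i} y_j = 3y. The condition becomes 201 − 16y = 0, giving y = 201/16 = 12.5625.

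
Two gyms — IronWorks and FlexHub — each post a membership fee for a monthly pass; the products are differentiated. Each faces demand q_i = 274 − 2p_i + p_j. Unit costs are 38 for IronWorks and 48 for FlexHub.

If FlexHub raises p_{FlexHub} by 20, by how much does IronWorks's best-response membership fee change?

IronWorks's profit: π = (p_{IronWorks} − 38)(274 − 2p_{IronWorks} + p_{FlexHub}).
∂π/∂p_{IronWorks} = 350 − 4p_{IronWorks} + p_{FlexHub} = 0 ⇒ p_{IronWorks} = 87.5 + 0.25p_{FlexHub}.
The reaction-function slope is 0.25, so a 20-unit rise in p_{FlexHub} moves p_{IronWorks} by 0.25 × 20 = 5. IronWorks's best response rises — the actions are strategic complements.

5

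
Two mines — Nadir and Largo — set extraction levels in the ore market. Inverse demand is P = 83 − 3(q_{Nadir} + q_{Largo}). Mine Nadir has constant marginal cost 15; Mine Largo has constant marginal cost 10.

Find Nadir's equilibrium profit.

147

Mine Nadir's profit: π = q_{Nadir}(83 − 3(q_{Nadir} + q_{Largo})) − 15q_{Nadir}.
∂π/∂q_{Nadir} = 68 − 6q_{Nadir} − 3q_{Largo} = 0, so q_{Nadir} = 34/3 − 0.5q_{Largo}.
By the same steps for Largo: q_{Largo} = 73/6 − 0.5q_{Nadir}.
Substituting the second reaction function into the first: q_{Nadir} = 34/3 − 0.5(73/6 − 0.5q_{Nadir}), which gives 0.75q_{Nadir} = 5.25 ⇒ q_{Nadir} = 7.
Then q_{Largo} = 73/6 − 0.5·7 = 26/3.
Price P = 83 − 3·(47/3) = 36.
Nadir's profit: (36 − 15)·7 = 147.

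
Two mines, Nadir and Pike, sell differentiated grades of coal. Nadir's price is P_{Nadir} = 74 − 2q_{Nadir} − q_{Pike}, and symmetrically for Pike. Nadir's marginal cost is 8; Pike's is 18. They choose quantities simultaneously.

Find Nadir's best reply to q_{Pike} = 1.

16.25

Mine Nadir's profit: π = q_{Nadir}(74 − 2q_{Nadir} − q_{Pike}) − 8q_{Nadir}.
∂π/∂q_{Nadir} = 66 − 4q_{Nadir} − q_{Pike} = 0 ⇒ q_{Nadir} = 16.5 − 0.25q_{Pike}.
At q_{Pike} = 1: q_{Nadir} = 16.5 − 0.25·1 = 16.25.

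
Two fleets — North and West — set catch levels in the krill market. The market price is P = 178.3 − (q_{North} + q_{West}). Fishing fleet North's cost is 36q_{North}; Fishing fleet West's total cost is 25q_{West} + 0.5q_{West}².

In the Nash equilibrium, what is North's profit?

Fishing fleet North's profit: π = q_{North}(178.3 − (q_{North} + q_{West})) − 36q_{North}.
∂π/∂q_{North} = 142.3 − 2q_{North} − q_{West} = 0, so q_{North} = 71.15 − 0.5q_{West}.
For West: ∂π/∂q_{West} = 153.3 − 3q_{West} − q_{North} = 0 ⇒ q_{West} = 51.1 − (1/3)q_{North}.
Solving the two reaction functions simultaneously: (1 − (−0.5)(−1/3))q_{North} = 71.15 − 0.5·51.1, so (5/6)q_{North} = 45.6 and q_{North} = 54.72.
Then q_{West} = 51.1 − (1/3)·54.72 = 32.86.
Price P = 178.3 − 87.58 = 90.72.
North's profit: (90.72 − 36)·54.72 = 2994.2784.

2994.2784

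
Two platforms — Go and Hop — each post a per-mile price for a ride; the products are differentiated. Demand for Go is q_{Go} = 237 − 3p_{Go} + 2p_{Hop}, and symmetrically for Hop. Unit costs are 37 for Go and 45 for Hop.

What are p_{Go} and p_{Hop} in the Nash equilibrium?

88.5, 91.5

Go's profit: π = (p_{Go} − 37)(237 − 3p_{Go} + 2p_{Hop}).
∂π/∂p_{Go} = 348 − 6p_{Go} + 2p_{Hop} = 0 ⇒ p_{Go} = 58 + (1/3)p_{Hop}.
Similarly p_{Hop} = 62 + (1/3)p_{Go}.
Substituting the second reaction function into the first: p_{Go} = 58 + (1/3)(62 + (1/3)p_{Go}), which gives (8/9)p_{Go} = 236/3 ⇒ p_{Go} = 88.5.
Then p_{Hop} = 62 + (1/3)·88.5 = 91.5.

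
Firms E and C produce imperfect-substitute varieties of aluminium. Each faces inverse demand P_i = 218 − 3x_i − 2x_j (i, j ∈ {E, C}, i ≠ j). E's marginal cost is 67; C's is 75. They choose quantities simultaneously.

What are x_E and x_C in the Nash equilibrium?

Firm E's profit: π = x_E(218 − 3x_E − 2x_C) − 67x_E.
∂π/∂x_E = 151 − 6x_E − 2x_C = 0 ⇒ x_E = 151/6 − (1/3)x_C.
Similarly x_C = 143/6 − (1/3)x_E.
Substituting the second reaction function into the first: x_E = 151/6 − (1/3)(143/6 − (1/3)x_E), which gives (8/9)x_E = 155/9 ⇒ x_E = 19.375.
Then x_C = 143/6 − (1/3)·19.375 = 17.375.

19.375, 17.375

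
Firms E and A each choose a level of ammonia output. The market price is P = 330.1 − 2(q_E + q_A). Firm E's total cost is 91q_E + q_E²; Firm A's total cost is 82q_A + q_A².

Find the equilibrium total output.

60.9

Firm E's profit: π = q_E(330.1 − 2(q_E + q_A)) − 91q_E − q_E².
∂π/∂q_E = 239.1 − 6q_E − 2q_A = 0, so q_E = 39.85 − (1/3)q_A.
By the same steps for A: q_A = 41.35 − (1/3)q_E.
Substituting the second reaction function into the first: q_E = 39.85 − (1/3)(41.35 − (1/3)q_E), which gives (8/9)q_E = 391/15 ⇒ q_E = 29.325.
Then q_A = 41.35 − (1/3)·29.325 = 31.575.
Total output: 29.325 + 31.575 = 60.9.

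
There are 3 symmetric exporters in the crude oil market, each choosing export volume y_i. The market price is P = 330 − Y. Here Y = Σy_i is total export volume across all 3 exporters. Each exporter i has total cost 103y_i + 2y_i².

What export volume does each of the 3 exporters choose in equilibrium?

28.375

A representative exporter's profit is π_i = y_i(330 − Y) − 103y_i − 2y_i², with Y = y_i + Σ_{j≠i} y_j.
First-order condition: 227 − 6y_i − Σ_{j≠i} y_j = 0.
In a symmetric equilibrium every exporter chooses the same y, so Σ_{j≠i} y_j = 2y. The condition becomes 227 − 8y = 0, giving y = 227/8 = 28.375.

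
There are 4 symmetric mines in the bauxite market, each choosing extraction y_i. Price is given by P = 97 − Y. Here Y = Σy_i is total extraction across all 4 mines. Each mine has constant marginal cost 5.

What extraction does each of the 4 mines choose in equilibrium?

18.4

A representative mine's profit is π_i = y_i(97 − Y) − 5y_i, with Y = y_i + Σ_{j≠i} y_j.
First-order condition: 92 − 2y_i − Σ_{j≠i} y_j = 0.
With identical mines, set every y_j = y: then 92 − 2y − 3y = 0, i.e. y = 92/5 = 18.4.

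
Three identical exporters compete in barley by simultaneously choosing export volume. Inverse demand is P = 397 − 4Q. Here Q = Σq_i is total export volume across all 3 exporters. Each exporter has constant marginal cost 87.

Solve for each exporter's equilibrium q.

19.375

A representative exporter's profit is π_i = q_i(397 − 4Q) − 87q_i, with Q = q_i + Σ_{j≠i} q_j.
First-order condition: 310 − 8q_i − 4Σ_{j≠i} q_j = 0.
In a symmetric equilibrium every exporter chooses the same q, so Σ_{j≠i} q_j = 2q. The condition becomes 310 − 16q = 0, giving q = 310/16 = 19.375.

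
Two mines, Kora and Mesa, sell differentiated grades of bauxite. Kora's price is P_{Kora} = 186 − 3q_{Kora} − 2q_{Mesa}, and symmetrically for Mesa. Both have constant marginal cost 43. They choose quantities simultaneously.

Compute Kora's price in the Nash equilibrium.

96.625

Mine Kora's profit: π = q_{Kora}(186 − 3q_{Kora} − 2q_{Mesa}) − 43q_{Kora}.
∂π/∂q_{Kora} = 143 − 6q_{Kora} − 2q_{Mesa} = 0 ⇒ q_{Kora} = 143/6 − (1/3)q_{Mesa}.
Setting q_{Kora} = q_{Mesa} in the reaction function: q_{Kora} = 143/6 − (1/3)q_{Kora}, so q_{Kora} = (143/6) / (4/3) = 17.875.
P_{Kora} = 186 − 3·17.875 − 2·17.875 = 96.625.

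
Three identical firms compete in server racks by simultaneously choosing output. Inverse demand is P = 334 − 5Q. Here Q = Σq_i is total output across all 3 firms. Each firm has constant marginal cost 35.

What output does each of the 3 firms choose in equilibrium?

14.95

A representative firm's profit is π_i = q_i(334 − 5Q) − 35q_i, with Q = q_i + Σ_{j≠i} q_j.
First-order condition: 299 − 10q_i − 5Σ_{j≠i} q_j = 0.
With identical firms, set every q_j = q: then 299 − 10q − 10q = 0, i.e. q = 299/20 = 14.95.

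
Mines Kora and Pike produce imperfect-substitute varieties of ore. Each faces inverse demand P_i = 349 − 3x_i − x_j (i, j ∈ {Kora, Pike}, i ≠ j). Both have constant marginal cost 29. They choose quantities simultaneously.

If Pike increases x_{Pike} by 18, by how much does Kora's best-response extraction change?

Mine Kora's profit: π = x_{Kora}(349 − 3x_{Kora} − x_{Pike}) − 29x_{Kora}.
∂π/∂x_{Kora} = 320 − 6x_{Kora} − x_{Pike} = 0 ⇒ x_{Kora} = 160/3 − (1/6)x_{Pike}.
The reaction-function slope is −1/6, so an 18-unit rise in x_{Pike} moves x_{Kora} by −1/6 × 18 = −3. Kora's best response falls — the actions are strategic substitutes.

-3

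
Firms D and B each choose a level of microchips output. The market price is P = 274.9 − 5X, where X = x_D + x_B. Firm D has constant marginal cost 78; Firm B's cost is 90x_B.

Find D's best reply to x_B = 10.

Firm D's profit: π = x_D(274.9 − 5(x_D + x_B)) − 78x_D.
∂π/∂x_D = 196.9 − 10x_D − 5x_B = 0, so x_D = 19.69 − 0.5x_B.
At x_B = 10: x_D = 19.69 − 0.5·10 = 14.69.

14.69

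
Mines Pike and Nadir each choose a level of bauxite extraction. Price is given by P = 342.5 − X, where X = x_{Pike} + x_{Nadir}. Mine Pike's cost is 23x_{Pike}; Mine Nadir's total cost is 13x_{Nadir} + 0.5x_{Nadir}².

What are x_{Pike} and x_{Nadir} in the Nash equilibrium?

Mine Pike's profit: π = x_{Pike}(342.5 − (x_{Pike} + x_{Nadir})) − 23x_{Pike}.
∂π/∂x_{Pike} = 319.5 − 2x_{Pike} − x_{Nadir} = 0, so x_{Pike} = 159.75 − 0.5x_{Nadir}.
For Nadir: ∂π/∂x_{Nadir} = 329.5 − 3x_{Nadir} − x_{Pike} = 0 ⇒ x_{Nadir} = 659/6 − (1/3)x_{Pike}.
Substituting the second reaction function into the first: x_{Pike} = 159.75 − 0.5(659/6 − (1/3)x_{Pike}), which gives (5/6)x_{Pike} = 629/6 ⇒ x_{Pike} = 125.8.
Then x_{Nadir} = 659/6 − (1/3)·125.8 = 67.9.

125.8, 67.9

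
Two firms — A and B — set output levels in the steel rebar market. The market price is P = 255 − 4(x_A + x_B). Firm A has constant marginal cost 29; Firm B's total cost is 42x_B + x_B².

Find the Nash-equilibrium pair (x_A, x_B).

22, 12.5

Firm A's profit: π = x_A(255 − 4(x_A + x_B)) − 29x_A.
∂π/∂x_A = 226 − 8x_A − 4x_B = 0, so x_A = 28.25 − 0.5x_B.
For B: ∂π/∂x_B = 213 − 10x_B − 4x_A = 0 ⇒ x_B = 21.3 − 0.4x_A.
Solving the two reaction functions simultaneously: (1 − (−0.5)(−0.4))x_A = 28.25 − 0.5·21.3, so 0.8x_A = 17.6 and x_A = 22.
Then x_B = 21.3 − 0.4·22 = 12.5.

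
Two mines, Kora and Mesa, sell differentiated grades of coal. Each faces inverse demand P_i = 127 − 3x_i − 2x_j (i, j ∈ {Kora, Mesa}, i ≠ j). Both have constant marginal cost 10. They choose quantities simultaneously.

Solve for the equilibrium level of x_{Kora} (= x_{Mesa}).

14.625

Mine Kora's profit: π = x_{Kora}(127 − 3x_{Kora} − 2x_{Mesa}) − 10x_{Kora}.
∂π/∂x_{Kora} = 117 − 6x_{Kora} − 2x_{Mesa} = 0 ⇒ x_{Kora} = 19.5 − (1/3)x_{Mesa}.
By symmetry x_{Mesa} = x_{Kora}; substituting into the reaction function, (4/3)x_{Kora} = 19.5 and x_{Kora} = 14.625.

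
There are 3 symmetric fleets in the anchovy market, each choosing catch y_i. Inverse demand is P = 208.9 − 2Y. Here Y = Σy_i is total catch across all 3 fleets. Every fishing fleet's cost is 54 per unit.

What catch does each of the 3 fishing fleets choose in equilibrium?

19.3625

A representative fishing fleet's profit is π_i = y_i(208.9 − 2Y) − 54y_i, with Y = y_i + Σ_{j≠i} y_j.
First-order condition: 154.9 − 4y_i − 2Σ_{j≠i} y_j = 0.
With identical fishing fleets, set every y_j = y: then 154.9 − 4y − 4y = 0, i.e. y = 154.9/8 = 19.3625.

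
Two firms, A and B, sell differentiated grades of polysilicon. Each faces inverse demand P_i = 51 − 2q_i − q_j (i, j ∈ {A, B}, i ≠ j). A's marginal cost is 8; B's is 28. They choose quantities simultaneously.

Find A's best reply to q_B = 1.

Firm A's profit: π = q_A(51 − 2q_A − q_B) − 8q_A.
∂π/∂q_A = 43 − 4q_A − q_B = 0 ⇒ q_A = 10.75 − 0.25q_B.
At q_B = 1: q_A = 10.75 − 0.25·1 = 10.5.

10.5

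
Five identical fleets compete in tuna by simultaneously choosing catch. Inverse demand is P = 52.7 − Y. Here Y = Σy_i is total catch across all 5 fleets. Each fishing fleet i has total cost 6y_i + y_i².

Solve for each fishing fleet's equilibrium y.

A representative fishing fleet's profit is π_i = y_i(52.7 − Y) − 6y_i − y_i², with Y = y_i + Σ_{j≠i} y_j.
First-order condition: 46.7 − 4y_i − Σ_{j≠i} y_j = 0.
In a symmetric equilibrium every fishing fleet chooses the same y, so Σ_{j≠i} y_j = 4y. The condition becomes 46.7 − 8y = 0, giving y = 46.7/8 = 5.8375.

5.8375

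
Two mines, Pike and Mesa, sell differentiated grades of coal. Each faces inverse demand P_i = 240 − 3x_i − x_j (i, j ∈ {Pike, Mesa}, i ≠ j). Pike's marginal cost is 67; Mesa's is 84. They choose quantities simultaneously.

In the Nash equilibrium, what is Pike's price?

Mine Pike's profit: π = x_{Pike}(240 − 3x_{Pike} − x_{Mesa}) − 67x_{Pike}.
∂π/∂x_{Pike} = 173 − 6x_{Pike} − x_{Mesa} = 0 ⇒ x_{Pike} = 173/6 − (1/6)x_{Mesa}.
Similarly x_{Mesa} = 26 − (1/6)x_{Pike}.
Solving the two reaction functions simultaneously: (1 − (−1/6)(−1/6))x_{Pike} = 173/6 − (1/6)·26, so (35/36)x_{Pike} = 24.5 and x_{Pike} = 25.2.
Then x_{Mesa} = 26 − (1/6)·25.2 = 21.8.
P_{Pike} = 240 − 3·25.2 − 21.8 = 142.6.

142.6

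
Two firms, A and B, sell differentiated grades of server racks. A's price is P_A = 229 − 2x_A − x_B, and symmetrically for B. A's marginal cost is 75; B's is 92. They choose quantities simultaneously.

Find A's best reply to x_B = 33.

30.25

Firm A's profit: π = x_A(229 − 2x_A − x_B) − 75x_A.
∂π/∂x_A = 154 − 4x_A − x_B = 0 ⇒ x_A = 38.5 − 0.25x_B.
At x_B = 33: x_A = 38.5 − 0.25·33 = 30.25.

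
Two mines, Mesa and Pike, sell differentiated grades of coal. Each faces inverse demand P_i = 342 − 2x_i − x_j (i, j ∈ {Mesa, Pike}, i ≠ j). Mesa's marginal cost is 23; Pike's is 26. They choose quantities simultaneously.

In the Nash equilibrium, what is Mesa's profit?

Mine Mesa's profit: π = x_{Mesa}(342 − 2x_{Mesa} − x_{Pike}) − 23x_{Mesa}.
∂π/∂x_{Mesa} = 319 − 4x_{Mesa} − x_{Pike} = 0 ⇒ x_{Mesa} = 79.75 − 0.25x_{Pike}.
Similarly x_{Pike} = 79 − 0.25x_{Mesa}.
Substituting the second reaction function into the first: x_{Mesa} = 79.75 − 0.25(79 − 0.25x_{Mesa}), which gives 0.9375x_{Mesa} = 60 ⇒ x_{Mesa} = 64.
Then x_{Pike} = 79 − 0.25·64 = 63.
P_{Mesa} = 342 − 2·64 − 63 = 151.
Profit = (151 − 23)·64 = 8192.

8192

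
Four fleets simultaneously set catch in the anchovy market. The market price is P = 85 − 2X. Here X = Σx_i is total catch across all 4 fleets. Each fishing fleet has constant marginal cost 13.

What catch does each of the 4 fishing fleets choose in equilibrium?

7.2

A representative fishing fleet's profit is π_i = x_i(85 − 2X) − 13x_i, with X = x_i + Σ_{j≠i} x_j.
First-order condition: 72 − 4x_i − 2Σ_{j≠i} x_j = 0.
With identical fishing fleets, set every x_j = x: then 72 − 4x − 6x = 0, i.e. x = 72/10 = 7.2.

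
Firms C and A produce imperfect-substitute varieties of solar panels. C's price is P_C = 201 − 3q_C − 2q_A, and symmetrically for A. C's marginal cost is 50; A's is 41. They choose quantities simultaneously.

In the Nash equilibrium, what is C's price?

Firm C's profit: π = q_C(201 − 3q_C − 2q_A) − 50q_C.
∂π/∂q_C = 151 − 6q_C − 2q_A = 0 ⇒ q_C = 151/6 − (1/3)q_A.
Similarly q_A = 80/3 − (1/3)q_C.
Substituting the second reaction function into the first: q_C = 151/6 − (1/3)(80/3 − (1/3)q_C), which gives (8/9)q_C = 293/18 ⇒ q_C = 18.3125.
Then q_A = 80/3 − (1/3)·18.3125 = 20.5625.
P_C = 201 − 3·18.3125 − 2·20.5625 = 104.9375.

104.9375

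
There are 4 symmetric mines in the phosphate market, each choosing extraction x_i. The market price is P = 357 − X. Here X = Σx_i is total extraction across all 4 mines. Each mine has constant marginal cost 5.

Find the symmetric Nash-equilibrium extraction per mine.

A representative mine's profit is π_i = x_i(357 − X) − 5x_i, with X = x_i + Σ_{j≠i} x_j.
First-order condition: 352 − 2x_i − Σ_{j≠i} x_j = 0.
In a symmetric equilibrium every mine chooses the same x, so Σ_{j≠i} x_j = 3x. The condition becomes 352 − 5x = 0, giving x = 352/5 = 70.4.

70.4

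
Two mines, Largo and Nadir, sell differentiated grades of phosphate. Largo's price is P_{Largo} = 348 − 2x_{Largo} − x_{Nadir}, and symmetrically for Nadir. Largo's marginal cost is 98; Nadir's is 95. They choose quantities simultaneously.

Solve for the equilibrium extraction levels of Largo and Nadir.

49.8, 50.8

Mine Largo's profit: π = x_{Largo}(348 − 2x_{Largo} − x_{Nadir}) − 98x_{Largo}.
∂π/∂x_{Largo} = 250 − 4x_{Largo} − x_{Nadir} = 0 ⇒ x_{Largo} = 62.5 − 0.25x_{Nadir}.
Similarly x_{Nadir} = 63.25 − 0.25x_{Largo}.
Plugging x_{Nadir} into Largo's best response: x_{Largo} = 62.5 − 0.25(63.25 − 0.25x_{Largo}) ⇒ 0.9375x_{Largo} = 46.6875, so x_{Largo} = 49.8.
Then x_{Nadir} = 63.25 − 0.25·49.8 = 50.8.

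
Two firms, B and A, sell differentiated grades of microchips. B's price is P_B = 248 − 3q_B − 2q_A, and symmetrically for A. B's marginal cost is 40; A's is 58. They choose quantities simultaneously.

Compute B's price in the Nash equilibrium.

Firm B's profit: π = q_B(248 − 3q_B − 2q_A) − 40q_B.
∂π/∂q_B = 208 − 6q_B − 2q_A = 0 ⇒ q_B = 104/3 − (1/3)q_A.
Similarly q_A = 95/3 − (1/3)q_B.
Substituting the second reaction function into the first: q_B = 104/3 − (1/3)(95/3 − (1/3)q_B), which gives (8/9)q_B = 217/9 ⇒ q_B = 27.125.
Then q_A = 95/3 − (1/3)·27.125 = 22.625.
P_B = 248 − 3·27.125 − 2·22.625 = 121.375.

121.375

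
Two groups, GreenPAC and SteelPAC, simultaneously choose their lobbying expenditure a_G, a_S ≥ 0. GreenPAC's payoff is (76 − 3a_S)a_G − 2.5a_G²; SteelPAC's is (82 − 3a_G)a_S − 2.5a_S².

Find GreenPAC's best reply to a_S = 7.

11

Expanding GreenPAC's payoff: 76a_G − 3a_Sa_G − 2.5a_G².
∂π/∂a_G = 76 − 3a_S − 5a_G = 0, so a_G = 15.2 − 0.6a_S.
At a_S = 7: a_G = 15.2 − 0.6·7 = 11.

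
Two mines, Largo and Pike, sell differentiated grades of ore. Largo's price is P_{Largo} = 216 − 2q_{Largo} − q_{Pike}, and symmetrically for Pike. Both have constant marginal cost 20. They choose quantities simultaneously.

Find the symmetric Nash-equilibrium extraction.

Mine Largo's profit: π = q_{Largo}(216 − 2q_{Largo} − q_{Pike}) − 20q_{Largo}.
∂π/∂q_{Largo} = 196 − 4q_{Largo} − q_{Pike} = 0 ⇒ q_{Largo} = 49 − 0.25q_{Pike}.
By symmetry q_{Pike} = q_{Largo}; substituting into the reaction function, 1.25q_{Largo} = 49 and q_{Largo} = 39.2.

39.2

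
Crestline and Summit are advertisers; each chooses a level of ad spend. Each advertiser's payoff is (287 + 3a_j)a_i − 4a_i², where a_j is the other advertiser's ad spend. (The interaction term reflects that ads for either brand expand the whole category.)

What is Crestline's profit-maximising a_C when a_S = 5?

Crestline's payoff is (287 + 3a_S)a_C − 4a_C².
∂π/∂a_C = 287 + 3a_S − 8a_C = 0, so a_C = 35.875 + 0.375a_S.
At a_S = 5: a_C = 35.875 + 0.375·5 = 37.75.

37.75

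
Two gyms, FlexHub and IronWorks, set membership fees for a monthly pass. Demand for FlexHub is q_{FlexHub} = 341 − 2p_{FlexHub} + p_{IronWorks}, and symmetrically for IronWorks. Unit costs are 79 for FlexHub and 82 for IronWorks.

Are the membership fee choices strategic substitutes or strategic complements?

FlexHub's profit: π = (p_{FlexHub} − 79)(341 − 2p_{FlexHub} + p_{IronWorks}).
∂π/∂p_{FlexHub} = 499 − 4p_{FlexHub} + p_{IronWorks} = 0 ⇒ p_{FlexHub} = 124.75 + 0.25p_{IronWorks}.
The best-response slope dp_{FlexHub}/dp_{IronWorks} = 0.25 > 0: the reaction function is upward-sloping, so the choices are strategic complements.

strategic complements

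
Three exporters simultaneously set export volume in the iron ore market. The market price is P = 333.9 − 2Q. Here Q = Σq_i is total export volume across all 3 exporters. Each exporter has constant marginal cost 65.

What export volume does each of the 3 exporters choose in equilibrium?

A representative exporter's profit is π_i = q_i(333.9 − 2Q) − 65q_i, with Q = q_i + Σ_{j≠i} q_j.
First-order condition: 268.9 − 4q_i − 2Σ_{j≠i} q_j = 0.
In a symmetric equilibrium every exporter chooses the same q, so Σ_{j≠i} q_j = 2q. The condition becomes 268.9 − 8q = 0, giving q = 268.9/8 = 33.6125.

33.6125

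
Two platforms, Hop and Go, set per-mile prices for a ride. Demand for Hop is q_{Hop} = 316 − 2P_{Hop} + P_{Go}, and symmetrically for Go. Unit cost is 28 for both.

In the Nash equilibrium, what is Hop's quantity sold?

Hop's profit: π = (P_{Hop} − 28)(316 − 2P_{Hop} + P_{Go}).
∂π/∂P_{Hop} = 372 − 4P_{Hop} + P_{Go} = 0 ⇒ P_{Hop} = 93 + 0.25P_{Go}.
Setting P_{Hop} = P_{Go} in the reaction function: P_{Hop} = 93 + 0.25P_{Hop}, so P_{Hop} = 93 / 0.75 = 124.
q_{Hop} = 316 − 2·124 + 124 = 192.

192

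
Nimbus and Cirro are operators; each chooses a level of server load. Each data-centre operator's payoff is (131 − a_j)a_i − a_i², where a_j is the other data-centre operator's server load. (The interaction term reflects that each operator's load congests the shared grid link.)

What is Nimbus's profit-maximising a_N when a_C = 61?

Nimbus's payoff is (131 − a_C)a_N − a_N².
∂π/∂a_N = 131 − a_C − 2a_N = 0, so a_N = 65.5 − 0.5a_C.
At a_C = 61: a_N = 65.5 − 0.5·61 = 35.

35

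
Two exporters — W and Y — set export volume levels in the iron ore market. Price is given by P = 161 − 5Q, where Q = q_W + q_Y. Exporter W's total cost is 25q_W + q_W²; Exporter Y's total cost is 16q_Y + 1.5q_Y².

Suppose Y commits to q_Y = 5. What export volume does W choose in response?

9.25

Exporter W's profit: π = q_W(161 − 5(q_W + q_Y)) − 25q_W − q_W².
∂π/∂q_W = 136 − 12q_W − 5q_Y = 0, so q_W = 34/3 − (5/12)q_Y.
At q_Y = 5: q_W = 34/3 − (5/12)·5 = 9.25.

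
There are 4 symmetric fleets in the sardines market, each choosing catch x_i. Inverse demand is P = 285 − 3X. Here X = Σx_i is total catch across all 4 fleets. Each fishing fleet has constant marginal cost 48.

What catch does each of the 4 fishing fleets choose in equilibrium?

15.8

A representative fishing fleet's profit is π_i = x_i(285 − 3X) − 48x_i, with X = x_i + Σ_{j≠i} x_j.
First-order condition: 237 − 6x_i − 3Σ_{j≠i} x_j = 0.
Imposing symmetry (x_j = x for all j) turns Σ_{j≠i} x_j into 3x, so 237 = 15x and x = 15.8.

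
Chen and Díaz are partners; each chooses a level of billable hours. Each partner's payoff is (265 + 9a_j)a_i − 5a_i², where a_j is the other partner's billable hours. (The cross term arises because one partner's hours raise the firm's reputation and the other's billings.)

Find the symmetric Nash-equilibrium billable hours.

265

Chen's payoff is (265 + 9a_D)a_C − 5a_C².
∂π/∂a_C = 265 + 9a_D − 10a_C = 0, so a_C = 26.5 + 0.9a_D.
By symmetry a_D = a_C; substituting into the reaction function, 0.1a_C = 26.5 and a_C = 265.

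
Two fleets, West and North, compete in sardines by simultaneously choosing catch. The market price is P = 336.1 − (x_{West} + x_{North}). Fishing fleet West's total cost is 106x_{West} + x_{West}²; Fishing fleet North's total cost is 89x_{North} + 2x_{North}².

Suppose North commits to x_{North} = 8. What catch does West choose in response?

55.525

Fishing fleet West's profit: π = x_{West}(336.1 − (x_{West} + x_{North})) − 106x_{West} − x_{West}².
∂π/∂x_{West} = 230.1 − 4x_{West} − x_{North} = 0, so x_{West} = 57.525 − 0.25x_{North}.
At x_{North} = 8: x_{West} = 57.525 − 0.25·8 = 55.525.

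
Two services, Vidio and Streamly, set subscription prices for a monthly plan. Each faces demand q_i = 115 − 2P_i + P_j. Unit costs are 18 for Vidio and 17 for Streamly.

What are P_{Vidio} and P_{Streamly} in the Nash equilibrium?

50.2, 49.8

Vidio's profit: π = (P_{Vidio} − 18)(115 − 2P_{Vidio} + P_{Streamly}).
∂π/∂P_{Vidio} = 151 − 4P_{Vidio} + P_{Streamly} = 0 ⇒ P_{Vidio} = 37.75 + 0.25P_{Streamly}.
Similarly P_{Streamly} = 37.25 + 0.25P_{Vidio}.
Plugging P_{Streamly} into Vidio's best response: P_{Vidio} = 37.75 + 0.25(37.25 + 0.25P_{Vidio}) ⇒ 0.9375P_{Vidio} = 47.0625, so P_{Vidio} = 50.2.
Then P_{Streamly} = 37.25 + 0.25·50.2 = 49.8.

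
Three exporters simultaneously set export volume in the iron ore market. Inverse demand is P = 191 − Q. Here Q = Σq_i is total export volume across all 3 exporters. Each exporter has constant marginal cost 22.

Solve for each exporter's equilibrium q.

A representative exporter's profit is π_i = q_i(191 − Q) − 22q_i, with Q = q_i + Σ_{j≠i} q_j.
First-order condition: 169 − 2q_i − Σ_{j≠i} q_j = 0.
Imposing symmetry (q_j = q for all j) turns Σ_{j≠i} q_j into 2q, so 169 = 4q and q = 42.25.

42.25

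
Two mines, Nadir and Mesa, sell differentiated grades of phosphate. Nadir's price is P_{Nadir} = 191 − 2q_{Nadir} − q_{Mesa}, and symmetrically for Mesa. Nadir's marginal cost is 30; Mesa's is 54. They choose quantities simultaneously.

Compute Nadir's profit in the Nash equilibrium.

Mine Nadir's profit: π = q_{Nadir}(191 − 2q_{Nadir} − q_{Mesa}) − 30q_{Nadir}.
∂π/∂q_{Nadir} = 161 − 4q_{Nadir} − q_{Mesa} = 0 ⇒ q_{Nadir} = 40.25 − 0.25q_{Mesa}.
Similarly q_{Mesa} = 34.25 − 0.25q_{Nadir}.
Plugging q_{Mesa} into Nadir's best response: q_{Nadir} = 40.25 − 0.25(34.25 − 0.25q_{Nadir}) ⇒ 0.9375q_{Nadir} = 31.6875, so q_{Nadir} = 33.8.
Then q_{Mesa} = 34.25 − 0.25·33.8 = 25.8.
P_{Nadir} = 191 − 2·33.8 − 25.8 = 97.6.
Profit = (97.6 − 30)·33.8 = 2284.88.

2284.88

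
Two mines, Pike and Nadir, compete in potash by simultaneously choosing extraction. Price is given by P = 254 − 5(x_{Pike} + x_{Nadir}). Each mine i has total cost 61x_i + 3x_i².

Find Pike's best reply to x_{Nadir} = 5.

Mine Pike's profit: π = x_{Pike}(254 − 5(x_{Pike} + x_{Nadir})) − 61x_{Pike} − 3x_{Pike}².
∂π/∂x_{Pike} = 193 − 16x_{Pike} − 5x_{Nadir} = 0, so x_{Pike} = 12.0625 − 0.3125x_{Nadir}.
At x_{Nadir} = 5: x_{Pike} = 12.0625 − 0.3125·5 = 10.5.

10.5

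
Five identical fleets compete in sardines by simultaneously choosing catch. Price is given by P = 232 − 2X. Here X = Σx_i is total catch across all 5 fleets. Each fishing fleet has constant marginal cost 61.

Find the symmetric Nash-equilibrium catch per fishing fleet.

14.25

A representative fishing fleet's profit is π_i = x_i(232 − 2X) − 61x_i, with X = x_i + Σ_{j≠i} x_j.
First-order condition: 171 − 4x_i − 2Σ_{j≠i} x_j = 0.
With identical fishing fleets, set every x_j = x: then 171 − 4x − 8x = 0, i.e. x = 171/12 = 14.25.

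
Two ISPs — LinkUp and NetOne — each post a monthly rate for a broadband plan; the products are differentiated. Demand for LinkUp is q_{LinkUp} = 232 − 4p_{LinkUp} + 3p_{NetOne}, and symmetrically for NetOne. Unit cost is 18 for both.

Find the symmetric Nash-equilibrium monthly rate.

LinkUp's profit: π = (p_{LinkUp} − 18)(232 − 4p_{LinkUp} + 3p_{NetOne}).
∂π/∂p_{LinkUp} = 304 − 8p_{LinkUp} + 3p_{NetOne} = 0 ⇒ p_{LinkUp} = 38 + 0.375p_{NetOne}.
By symmetry p_{NetOne} = p_{LinkUp}; substituting into the reaction function, 0.625p_{LinkUp} = 38 and p_{LinkUp} = 60.8.

60.8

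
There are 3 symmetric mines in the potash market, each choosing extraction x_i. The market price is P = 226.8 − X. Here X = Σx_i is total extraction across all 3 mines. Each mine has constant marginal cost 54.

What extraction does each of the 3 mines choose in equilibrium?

43.2

A representative mine's profit is π_i = x_i(226.8 − X) − 54x_i, with X = x_i + Σ_{j≠i} x_j.
First-order condition: 172.8 − 2x_i − Σ_{j≠i} x_j = 0.
Imposing symmetry (x_j = x for all j) turns Σ_{j≠i} x_j into 2x, so 172.8 = 4x and x = 43.2.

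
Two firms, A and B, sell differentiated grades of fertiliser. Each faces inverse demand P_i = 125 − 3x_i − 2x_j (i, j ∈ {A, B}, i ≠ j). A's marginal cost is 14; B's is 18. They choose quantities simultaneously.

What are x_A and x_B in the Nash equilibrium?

14.125, 13.125

Firm A's profit: π = x_A(125 − 3x_A − 2x_B) − 14x_A.
∂π/∂x_A = 111 − 6x_A − 2x_B = 0 ⇒ x_A = 18.5 − (1/3)x_B.
Similarly x_B = 107/6 − (1/3)x_A.
Solving the two reaction functions simultaneously: (1 − (−1/3)(−1/3))x_A = 18.5 − (1/3)·(107/6), so (8/9)x_A = 113/9 and x_A = 14.125.
Then x_B = 107/6 − (1/3)·14.125 = 13.125.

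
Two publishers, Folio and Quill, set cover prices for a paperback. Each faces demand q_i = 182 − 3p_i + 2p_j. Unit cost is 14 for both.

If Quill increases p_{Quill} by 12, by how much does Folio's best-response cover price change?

Folio's profit: π = (p_{Folio} − 14)(182 − 3p_{Folio} + 2p_{Quill}).
∂π/∂p_{Folio} = 224 − 6p_{Folio} + 2p_{Quill} = 0 ⇒ p_{Folio} = 112/3 + (1/3)p_{Quill}.
The reaction-function slope is 1/3, so a 12-unit rise in p_{Quill} moves p_{Folio} by 1/3 × 12 = 4. Folio's best response rises — the actions are strategic complements.

4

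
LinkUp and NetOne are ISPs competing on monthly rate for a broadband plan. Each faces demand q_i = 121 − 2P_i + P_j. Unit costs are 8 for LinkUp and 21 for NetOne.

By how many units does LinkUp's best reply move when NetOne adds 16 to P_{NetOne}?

4

LinkUp's profit: π = (P_{LinkUp} − 8)(121 − 2P_{LinkUp} + P_{NetOne}).
∂π/∂P_{LinkUp} = 137 − 4P_{LinkUp} + P_{NetOne} = 0 ⇒ P_{LinkUp} = 34.25 + 0.25P_{NetOne}.
The reaction-function slope is 0.25, so a 16-unit rise in P_{NetOne} moves P_{LinkUp} by 0.25 × 16 = 4. LinkUp's best response rises — the actions are strategic complements.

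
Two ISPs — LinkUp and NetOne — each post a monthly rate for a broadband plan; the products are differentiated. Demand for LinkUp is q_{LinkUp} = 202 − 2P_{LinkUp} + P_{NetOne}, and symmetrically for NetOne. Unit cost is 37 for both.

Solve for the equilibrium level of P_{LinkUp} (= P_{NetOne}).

LinkUp's profit: π = (P_{LinkUp} − 37)(202 − 2P_{LinkUp} + P_{NetOne}).
∂π/∂P_{LinkUp} = 276 − 4P_{LinkUp} + P_{NetOne} = 0 ⇒ P_{LinkUp} = 69 + 0.25P_{NetOne}.
The game is symmetric, so in equilibrium P_{NetOne} = P_{LinkUp}: the reaction function gives 0.75P_{LinkUp} = 69, hence P_{LinkUp} = 92.

92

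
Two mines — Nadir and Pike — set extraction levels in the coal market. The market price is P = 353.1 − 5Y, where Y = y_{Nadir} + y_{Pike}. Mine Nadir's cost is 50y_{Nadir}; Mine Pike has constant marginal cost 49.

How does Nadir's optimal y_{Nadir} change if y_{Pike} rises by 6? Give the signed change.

Mine Nadir's profit: π = y_{Nadir}(353.1 − 5(y_{Nadir} + y_{Pike})) − 50y_{Nadir}.
∂π/∂y_{Nadir} = 303.1 − 10y_{Nadir} − 5y_{Pike} = 0, so y_{Nadir} = 30.31 − 0.5y_{Pike}.
The reaction-function slope is −0.5, so a 6-unit rise in y_{Pike} moves y_{Nadir} by −0.5 × 6 = −3. Nadir's best response falls — the actions are strategic substitutes.

-3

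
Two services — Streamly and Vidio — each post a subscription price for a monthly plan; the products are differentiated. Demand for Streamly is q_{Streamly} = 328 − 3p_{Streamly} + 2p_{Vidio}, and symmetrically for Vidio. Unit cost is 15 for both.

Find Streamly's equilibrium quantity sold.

234.75

Streamly's profit: π = (p_{Streamly} − 15)(328 − 3p_{Streamly} + 2p_{Vidio}).
∂π/∂p_{Streamly} = 373 − 6p_{Streamly} + 2p_{Vidio} = 0 ⇒ p_{Streamly} = 373/6 + (1/3)p_{Vidio}.
By symmetry p_{Vidio} = p_{Streamly}; substituting into the reaction function, (2/3)p_{Streamly} = 373/6 and p_{Streamly} = 93.25.
q_{Streamly} = 328 − 3·93.25 + 2·93.25 = 234.75.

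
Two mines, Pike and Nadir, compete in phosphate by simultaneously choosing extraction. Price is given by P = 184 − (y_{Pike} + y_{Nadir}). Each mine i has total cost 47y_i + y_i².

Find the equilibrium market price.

129.2

Mine Pike's profit: π = y_{Pike}(184 − (y_{Pike} + y_{Nadir})) − 47y_{Pike} − y_{Pike}².
∂π/∂y_{Pike} = 137 − 4y_{Pike} − y_{Nadir} = 0, so y_{Pike} = 34.25 − 0.25y_{Nadir}.
Setting y_{Pike} = y_{Nadir} in the reaction function: y_{Pike} = 34.25 − 0.25y_{Pike}, so y_{Pike} = 34.25 / 1.25 = 27.4.
Equilibrium price: P = 184 − 54.8 = 129.2.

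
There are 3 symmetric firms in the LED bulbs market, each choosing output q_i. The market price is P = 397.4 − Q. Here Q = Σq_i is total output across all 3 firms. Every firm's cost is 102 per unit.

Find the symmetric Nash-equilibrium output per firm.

73.85

A representative firm's profit is π_i = q_i(397.4 − Q) − 102q_i, with Q = q_i + Σ_{j≠i} q_j.
First-order condition: 295.4 − 2q_i − Σ_{j≠i} q_j = 0.
Imposing symmetry (q_j = q for all j) turns Σ_{j≠i} q_j into 2q, so 295.4 = 4q and q = 73.85.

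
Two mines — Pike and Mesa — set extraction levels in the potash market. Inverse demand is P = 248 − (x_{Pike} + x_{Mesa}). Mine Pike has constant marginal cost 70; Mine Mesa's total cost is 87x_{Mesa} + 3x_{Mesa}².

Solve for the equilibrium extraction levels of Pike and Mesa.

Mine Pike's profit: π = x_{Pike}(248 − (x_{Pike} + x_{Mesa})) − 70x_{Pike}.
∂π/∂x_{Pike} = 178 − 2x_{Pike} − x_{Mesa} = 0, so x_{Pike} = 89 − 0.5x_{Mesa}.
For Mesa: ∂π/∂x_{Mesa} = 161 − 8x_{Mesa} − x_{Pike} = 0 ⇒ x_{Mesa} = 20.125 − 0.125x_{Pike}.
Plugging x_{Mesa} into Pike's best response: x_{Pike} = 89 − 0.5(20.125 − 0.125x_{Pike}) ⇒ 0.9375x_{Pike} = 78.9375, so x_{Pike} = 84.2.
Then x_{Mesa} = 20.125 − 0.125·84.2 = 9.6.

84.2, 9.6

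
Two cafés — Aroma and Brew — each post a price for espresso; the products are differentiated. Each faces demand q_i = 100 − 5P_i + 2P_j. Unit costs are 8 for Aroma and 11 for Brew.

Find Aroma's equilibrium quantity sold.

Aroma's profit: π = (P_{Aroma} − 8)(100 − 5P_{Aroma} + 2P_{Brew}).
∂π/∂P_{Aroma} = 140 − 10P_{Aroma} + 2P_{Brew} = 0 ⇒ P_{Aroma} = 14 + 0.2P_{Brew}.
Similarly P_{Brew} = 15.5 + 0.2P_{Aroma}.
Plugging P_{Brew} into Aroma's best response: P_{Aroma} = 14 + 0.2(15.5 + 0.2P_{Aroma}) ⇒ 0.96P_{Aroma} = 17.1, so P_{Aroma} = 17.8125.
Then P_{Brew} = 15.5 + 0.2·17.8125 = 19.0625.
q_{Aroma} = 100 − 5·17.8125 + 2·19.0625 = 49.0625.

49.0625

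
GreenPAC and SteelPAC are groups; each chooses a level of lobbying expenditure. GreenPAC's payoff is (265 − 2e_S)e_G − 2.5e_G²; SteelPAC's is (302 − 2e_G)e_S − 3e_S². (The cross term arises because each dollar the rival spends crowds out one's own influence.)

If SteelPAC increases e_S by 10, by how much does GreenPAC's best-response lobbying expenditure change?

-4

Expanding GreenPAC's payoff: 265e_G − 2e_Se_G − 2.5e_G².
∂π/∂e_G = 265 − 2e_S − 5e_G = 0, so e_G = 53 − 0.4e_S.
The reaction-function slope is −0.4, so a 10-unit rise in e_S moves e_G by −0.4 × 10 = −4. GreenPAC's best response falls — the actions are strategic substitutes.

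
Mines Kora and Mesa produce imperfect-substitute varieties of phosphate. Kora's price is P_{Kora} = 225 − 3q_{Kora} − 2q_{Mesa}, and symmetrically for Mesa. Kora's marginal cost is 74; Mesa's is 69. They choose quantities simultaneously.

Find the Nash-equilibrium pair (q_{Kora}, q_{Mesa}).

Mine Kora's profit: π = q_{Kora}(225 − 3q_{Kora} − 2q_{Mesa}) − 74q_{Kora}.
∂π/∂q_{Kora} = 151 − 6q_{Kora} − 2q_{Mesa} = 0 ⇒ q_{Kora} = 151/6 − (1/3)q_{Mesa}.
Similarly q_{Mesa} = 26 − (1/3)q_{Kora}.
Solving the two reaction functions simultaneously: (1 − (−1/3)(−1/3))q_{Kora} = 151/6 − (1/3)·26, so (8/9)q_{Kora} = 16.5 and q_{Kora} = 18.5625.
Then q_{Mesa} = 26 − (1/3)·18.5625 = 19.8125.

18.5625, 19.8125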